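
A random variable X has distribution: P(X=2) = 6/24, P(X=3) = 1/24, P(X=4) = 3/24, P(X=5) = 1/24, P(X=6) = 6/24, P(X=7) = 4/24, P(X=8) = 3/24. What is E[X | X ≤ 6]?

P(X ≤ 6) = 17/24.
Σ over the event: 2·1/4 + 3·1/24 + 4·1/8 + 5·1/24 + 6·1/4 = 17/6.
E[X | X ≤ 6] = (17/6) / (17/24) = 4.

4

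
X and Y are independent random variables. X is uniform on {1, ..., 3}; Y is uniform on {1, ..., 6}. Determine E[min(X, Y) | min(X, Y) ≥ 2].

Outcomes with min(X, Y) ≥ 2: (2,2), (2,3), (2,4), (2,5), (2,6), (3,2), (3,3), (3,4), (3,5), (3,6), each with probability 1/18.
E[min(X, Y) | min(X, Y) ≥ 2] = (2 + 2 + 2 + 2 + 2 + 2 + 3 + 3 + 3 + 3) / 10 = 12/5.

12/5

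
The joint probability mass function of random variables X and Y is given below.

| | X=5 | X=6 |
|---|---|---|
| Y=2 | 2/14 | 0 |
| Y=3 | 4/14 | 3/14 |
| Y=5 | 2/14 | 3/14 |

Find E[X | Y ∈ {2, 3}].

P(Y ∈ {2, 3}) = 9/14.
Σ X·P over the event = 5·(2/14) + 5·(4/14) + 6·(3/14) = 24/7.
E[X | Y ∈ {2, 3}] = (24/7) / (9/14) = 16/3.

16/3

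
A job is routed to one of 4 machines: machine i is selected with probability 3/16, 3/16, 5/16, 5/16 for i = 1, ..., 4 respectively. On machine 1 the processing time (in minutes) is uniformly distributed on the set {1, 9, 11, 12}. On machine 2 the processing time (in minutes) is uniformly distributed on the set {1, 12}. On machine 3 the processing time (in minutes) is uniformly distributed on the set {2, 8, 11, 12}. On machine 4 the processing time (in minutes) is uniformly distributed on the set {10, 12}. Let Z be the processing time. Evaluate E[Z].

281/32

E[Z | machine 1] = (1+9+11+12)/4 = 33/4.
E[Z | machine 2] = (1+12)/2 = 13/2.
E[Z | machine 3] = (2+8+11+12)/4 = 33/4.
E[Z | machine 4] = (10+12)/2 = 11.
E[Z] = (3/16)·(33/4) + (3/16)·(13/2) + (5/16)·(33/4) + (5/16)·(11) = 281/32.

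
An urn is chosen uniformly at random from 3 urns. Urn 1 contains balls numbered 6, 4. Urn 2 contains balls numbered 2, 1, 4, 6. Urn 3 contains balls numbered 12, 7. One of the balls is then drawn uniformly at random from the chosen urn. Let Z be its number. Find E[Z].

71/12

E[Z | urn 1] = (6+4)/2 = 5.
E[Z | urn 2] = (2+1+4+6)/4 = 13/4.
E[Z | urn 3] = (12+7)/2 = 19/2.
E[Z] = (1/3)·(5) + (1/3)·(13/4) + (1/3)·(19/2) = 71/12.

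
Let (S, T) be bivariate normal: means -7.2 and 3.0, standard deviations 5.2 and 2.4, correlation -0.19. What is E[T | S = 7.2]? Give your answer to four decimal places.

The regression of T on S has slope ρ·σ_T/σ_S and passes through (μ_S, μ_T).
E[T | S=7.2] = 3.0 + (-0.19)·(2.4/5.2)·(7.2 − (-7.2)) = 3.0 + (-0.087692)·(14.4) = 1.7372.

1.7372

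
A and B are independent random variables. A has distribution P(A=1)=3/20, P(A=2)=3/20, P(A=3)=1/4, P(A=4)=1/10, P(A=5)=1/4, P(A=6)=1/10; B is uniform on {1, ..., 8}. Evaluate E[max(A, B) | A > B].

220/49

P(A > B) = 49/160.
Summing max(A,B)·P(x,y) over outcomes with A > B gives 11/8.
E[max(A, B) | A > B] = (11/8) / (49/160) = 220/49.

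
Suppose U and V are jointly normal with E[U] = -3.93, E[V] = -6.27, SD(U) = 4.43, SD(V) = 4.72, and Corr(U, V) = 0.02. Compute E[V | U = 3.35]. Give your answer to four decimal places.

The regression of V on U has slope ρ·σ_V/σ_U and passes through (μ_U, μ_V).
E[V | U=3.35] = -6.27 + (0.02)·(4.72/4.43)·(3.35 − (-3.93)) = -6.27 + (0.021309)·(7.28) = -6.1149.

-6.1149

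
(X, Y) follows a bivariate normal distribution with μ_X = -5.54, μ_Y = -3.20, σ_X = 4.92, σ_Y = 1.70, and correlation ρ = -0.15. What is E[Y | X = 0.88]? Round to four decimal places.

For a bivariate normal, E[Y | X=x] = μ_Y + ρ·(σ_Y/σ_X)·(x − μ_X).
E[Y | X=0.88] = -3.20 + (-0.15)·(1.70/4.92)·(0.88 − (-5.54)) = -3.20 + (-0.051829)·(6.42) = -3.5327.

-3.5327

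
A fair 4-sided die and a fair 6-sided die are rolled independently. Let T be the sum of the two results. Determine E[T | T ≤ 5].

4

P(T ≤ 5) = 5/12.
Σ over the event: 2·1/24 + 3·1/12 + 4·1/8 + 5·1/6 = 5/3.
E[T | T ≤ 5] = (5/3) / (5/12) = 4.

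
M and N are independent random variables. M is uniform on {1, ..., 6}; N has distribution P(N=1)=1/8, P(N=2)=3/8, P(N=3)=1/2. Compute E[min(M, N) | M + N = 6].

P(M + N = 6) = 1/6.
Summing min(M,N)·P(x,y) over outcomes with M + N = 6 gives 19/48.
E[min(M, N) | M + N = 6] = (19/48) / (1/6) = 19/8.

19/8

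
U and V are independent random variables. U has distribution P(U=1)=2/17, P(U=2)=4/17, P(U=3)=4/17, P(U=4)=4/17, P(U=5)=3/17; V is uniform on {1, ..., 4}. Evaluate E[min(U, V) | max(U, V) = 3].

P(max(U, V) = 3) = 9/34.
Summing min(U,V)·P(x,y) over outcomes with max(U, V) = 3 gives 1/2.
E[min(U, V) | max(U, V) = 3] = (1/2) / (9/34) = 17/9.

17/9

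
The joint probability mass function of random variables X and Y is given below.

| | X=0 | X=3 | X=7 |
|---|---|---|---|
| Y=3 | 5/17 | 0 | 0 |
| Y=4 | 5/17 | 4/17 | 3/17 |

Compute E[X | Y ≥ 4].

11/4

P(Y ≥ 4) = 12/17.
Summing X·P(X=x,Y=y) over the conditioning event gives 33/17.
E[X | Y ≥ 4] = (33/17) / (12/17) = 11/4.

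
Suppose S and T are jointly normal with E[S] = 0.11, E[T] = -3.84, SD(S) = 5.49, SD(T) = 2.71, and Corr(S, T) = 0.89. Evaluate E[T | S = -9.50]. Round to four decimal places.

E[T | S=x] = μ_T + ρ(σ_T/σ_S)(x − μ_S) for jointly normal variables.
E[T | S=-9.50] = -3.84 + (0.89)·(2.71/5.49)·(-9.50 − (0.11)) = -3.84 + (0.439326)·(-9.61) = -8.0619.

-8.0619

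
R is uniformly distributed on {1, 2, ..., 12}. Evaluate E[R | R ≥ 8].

10

Given R ≥ 8, R is equally likely to be any of {8, 9, 10, 11, 12}.
E[R | R ≥ 8] = (8 + 9 + 10 + 11 + 12) / 5 = 10.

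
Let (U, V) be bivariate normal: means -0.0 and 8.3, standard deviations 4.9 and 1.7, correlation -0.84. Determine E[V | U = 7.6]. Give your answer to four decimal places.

6.0851

For a bivariate normal, E[V | U=x] = μ_V + ρ·(σ_V/σ_U)·(x − μ_U).
E[V | U=7.6] = 8.3 + (-0.84)·(1.7/4.9)·(7.6 − (-0.0)) = 8.3 + (-0.29143)·(7.6) = 6.0851.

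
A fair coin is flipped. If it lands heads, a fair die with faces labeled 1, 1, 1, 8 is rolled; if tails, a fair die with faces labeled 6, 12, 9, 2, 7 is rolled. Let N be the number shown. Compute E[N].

199/40

E[N | heads] = (1+1+1+8)/4 = 11/4.
E[N | tails] = (6+12+9+2+7)/5 = 36/5.
E[N] = (1/2)·(11/4) + (1/2)·(36/5) = 199/40.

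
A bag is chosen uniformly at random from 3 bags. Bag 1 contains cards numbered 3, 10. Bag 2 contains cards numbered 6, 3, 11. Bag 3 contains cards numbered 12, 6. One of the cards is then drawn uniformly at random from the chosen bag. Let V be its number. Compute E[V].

133/18

E[V | bag 1] = (3+10)/2 = 13/2.
E[V | bag 2] = (6+3+11)/3 = 20/3.
E[V | bag 3] = (12+6)/2 = 9.
By the law of total expectation,
E[V] = (1/3)·(13/2) + (1/3)·(20/3) + (1/3)·(9) = 133/18.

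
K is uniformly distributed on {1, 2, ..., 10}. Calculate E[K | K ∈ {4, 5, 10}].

P(K ∈ {4, 5, 10}) = 3/10.
Σ over the event: 4·1/10 + 5·1/10 + 10·1/10 = 19/10.
E[K | K ∈ {4, 5, 10}] = (19/10) / (3/10) = 19/3.

19/3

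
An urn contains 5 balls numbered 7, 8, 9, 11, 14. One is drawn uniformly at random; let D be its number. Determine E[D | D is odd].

9

P(D is odd) = 3/5.
Σ over the event: 7·1/5 + 9·1/5 + 11·1/5 = 27/5.
E[D | D is odd] = (27/5) / (3/5) = 9.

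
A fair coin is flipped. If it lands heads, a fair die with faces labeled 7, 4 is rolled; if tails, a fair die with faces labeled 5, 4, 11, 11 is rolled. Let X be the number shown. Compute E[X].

53/8

E[X | heads] = (7+4)/2 = 11/2.
E[X | tails] = (5+4+11+11)/4 = 31/4.
E[X] = (1/2)·(11/2) + (1/2)·(31/4) = 53/8.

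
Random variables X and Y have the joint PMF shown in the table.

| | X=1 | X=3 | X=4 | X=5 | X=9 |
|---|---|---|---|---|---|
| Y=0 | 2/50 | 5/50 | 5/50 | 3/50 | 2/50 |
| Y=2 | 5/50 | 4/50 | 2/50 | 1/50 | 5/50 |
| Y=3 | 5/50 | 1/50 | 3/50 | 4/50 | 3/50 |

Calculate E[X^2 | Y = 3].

405/16

P(Y = 3) = 8/25.
Σ X^2·P over the event = 1·(5/50) + 9·(1/50) + 16·(3/50) + 25·(4/50) + 81·(3/50) = 81/10.
E[X^2 | Y = 3] = (81/10) / (8/25) = 405/16.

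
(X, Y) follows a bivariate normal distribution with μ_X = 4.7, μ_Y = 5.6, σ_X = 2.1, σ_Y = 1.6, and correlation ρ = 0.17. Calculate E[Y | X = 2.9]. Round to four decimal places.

5.3669

For a bivariate normal, E[Y | X=x] = μ_Y + ρ·(σ_Y/σ_X)·(x − μ_X).
E[Y | X=2.9] = 5.6 + (0.17)·(1.6/2.1)·(2.9 − (4.7)) = 5.6 + (0.12952)·(-1.8) = 5.3669.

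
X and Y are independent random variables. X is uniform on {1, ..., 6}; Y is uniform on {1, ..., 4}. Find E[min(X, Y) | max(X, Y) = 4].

16/7

Outcomes with max(X, Y) = 4: (1,4), (2,4), (3,4), (4,1), (4,2), (4,3), (4,4), each with probability 1/24.
E[min(X, Y) | max(X, Y) = 4] = (1 + 2 + 3 + 1 + 2 + 3 + 4) / 7 = 16/7.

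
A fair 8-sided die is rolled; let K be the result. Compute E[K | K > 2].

11/2

Given K > 2, K is equally likely to be any of {3, 4, 5, 6, 7, 8}.
E[K | K > 2] = (3 + 4 + 5 + 6 + 7 + 8) / 6 = 11/2.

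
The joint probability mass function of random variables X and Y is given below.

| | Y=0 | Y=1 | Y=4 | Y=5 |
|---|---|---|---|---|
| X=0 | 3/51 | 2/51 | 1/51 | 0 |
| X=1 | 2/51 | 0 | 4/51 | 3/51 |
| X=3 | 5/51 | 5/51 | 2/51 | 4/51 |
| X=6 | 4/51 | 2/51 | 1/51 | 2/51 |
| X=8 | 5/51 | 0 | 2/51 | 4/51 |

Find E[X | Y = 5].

P(Y = 5) = 13/51.
Σ X·P over the event = 1·(3/51) + 3·(4/51) + 6·(2/51) + 8·(4/51) = 59/51.
E[X | Y = 5] = (59/51) / (13/51) = 59/13.

59/13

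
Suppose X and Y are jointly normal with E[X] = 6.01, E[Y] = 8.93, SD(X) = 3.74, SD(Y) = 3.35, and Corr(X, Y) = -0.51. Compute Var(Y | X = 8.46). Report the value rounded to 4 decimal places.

For a bivariate normal, Var(Y | X=x) = σ_Y²(1 − ρ²).
Var(Y | X=8.46) = (3.35)²·(1 − (-0.51)²) = 11.2225·0.7399 = 8.3035.

8.3035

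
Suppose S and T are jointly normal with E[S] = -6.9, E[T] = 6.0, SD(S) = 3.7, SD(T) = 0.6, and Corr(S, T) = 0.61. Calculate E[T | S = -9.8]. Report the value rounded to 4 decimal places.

5.7131

The regression of T on S has slope ρ·σ_T/σ_S and passes through (μ_S, μ_T).
E[T | S=-9.8] = 6.0 + (0.61)·(0.6/3.7)·(-9.8 − (-6.9)) = 6.0 + (0.098919)·(-2.9) = 5.7131.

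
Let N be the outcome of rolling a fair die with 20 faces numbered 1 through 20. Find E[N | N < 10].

5

Given N < 10, N is equally likely to be any of {1, 2, 3, 4, 5, 6, 7, 8, 9}.
E[N | N < 10] = (1 + 2 + 3 + 4 + 5 + 6 + 7 + 8 + 9) / 9 = 5.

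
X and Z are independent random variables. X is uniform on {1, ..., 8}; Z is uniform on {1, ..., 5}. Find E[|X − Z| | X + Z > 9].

3

Outcomes with X + Z > 9: (5,5), (6,4), (6,5), (7,3), (7,4), (7,5), (8,2), (8,3), (8,4), (8,5), each with probability 1/40.
E[|X − Z| | X + Z > 9] = (0 + 2 + 1 + 4 + 3 + 2 + 6 + 5 + 4 + 3) / 10 = 3.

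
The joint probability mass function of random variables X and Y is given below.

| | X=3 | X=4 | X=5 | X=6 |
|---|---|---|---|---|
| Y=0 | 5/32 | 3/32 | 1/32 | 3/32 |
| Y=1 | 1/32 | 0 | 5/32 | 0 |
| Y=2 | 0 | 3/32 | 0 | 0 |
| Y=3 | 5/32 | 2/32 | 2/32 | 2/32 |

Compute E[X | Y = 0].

25/6

P(Y = 0) = 3/8.
Σ X·P over the event = 3·(5/32) + 4·(3/32) + 5·(1/32) + 6·(3/32) = 25/16.
E[X | Y = 0] = (25/16) / (3/8) = 25/6.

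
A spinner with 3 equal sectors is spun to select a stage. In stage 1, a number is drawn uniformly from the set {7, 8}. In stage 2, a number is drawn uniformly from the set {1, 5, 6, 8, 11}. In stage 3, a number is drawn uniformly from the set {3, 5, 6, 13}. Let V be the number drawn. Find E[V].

E[V | stage 1] = (7+8)/2 = 15/2.
E[V | stage 2] = (1+5+6+8+11)/5 = 31/5.
E[V | stage 3] = (3+5+6+13)/4 = 27/4.
E[V] = (1/3)·(15/2) + (1/3)·(31/5) + (1/3)·(27/4) = 409/60.

409/60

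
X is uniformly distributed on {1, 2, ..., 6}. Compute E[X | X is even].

4

Given X is even, X is equally likely to be any of {2, 4, 6}.
E[X | X is even] = (2 + 4 + 6) / 3 = 4.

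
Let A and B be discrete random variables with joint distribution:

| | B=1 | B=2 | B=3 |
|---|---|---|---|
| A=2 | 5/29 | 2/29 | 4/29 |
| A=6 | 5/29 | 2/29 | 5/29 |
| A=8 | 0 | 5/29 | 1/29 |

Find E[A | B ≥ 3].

P(B ≥ 3) = 10/29.
Σ A·P over the event = 2·(4/29) + 6·(5/29) + 8·(1/29) = 46/29.
E[A | B ≥ 3] = (46/29) / (10/29) = 23/5.

23/5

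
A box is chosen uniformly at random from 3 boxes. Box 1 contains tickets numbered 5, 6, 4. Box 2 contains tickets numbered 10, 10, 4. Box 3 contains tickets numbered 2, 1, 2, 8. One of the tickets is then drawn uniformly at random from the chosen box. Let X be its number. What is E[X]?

E[X | box 1] = (5+6+4)/3 = 5.
E[X | box 2] = (10+10+4)/3 = 8.
E[X | box 3] = (2+1+2+8)/4 = 13/4.
By the law of total expectation,
E[X] = (1/3)·(5) + (1/3)·(8) + (1/3)·(13/4) = 65/12.

65/12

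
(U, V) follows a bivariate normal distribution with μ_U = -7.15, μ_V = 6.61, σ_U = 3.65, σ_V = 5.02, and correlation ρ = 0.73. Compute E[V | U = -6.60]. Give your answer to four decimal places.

E[V | U=x] = μ_V + ρ(σ_V/σ_U)(x − μ_U) for jointly normal variables.
E[V | U=-6.60] = 6.61 + (0.73)·(5.02/3.65)·(-6.60 − (-7.15)) = 6.61 + (1.004)·(0.55) = 7.1622.

7.1622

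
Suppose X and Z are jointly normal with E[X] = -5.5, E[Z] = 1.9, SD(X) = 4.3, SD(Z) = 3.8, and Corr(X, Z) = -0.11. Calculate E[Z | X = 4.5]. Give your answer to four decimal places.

0.9279

E[Z | X=x] = μ_Z + ρ(σ_Z/σ_X)(x − μ_X) for jointly normal variables.
E[Z | X=4.5] = 1.9 + (-0.11)·(3.8/4.3)·(4.5 − (-5.5)) = 1.9 + (-0.097209)·(10) = 0.9279.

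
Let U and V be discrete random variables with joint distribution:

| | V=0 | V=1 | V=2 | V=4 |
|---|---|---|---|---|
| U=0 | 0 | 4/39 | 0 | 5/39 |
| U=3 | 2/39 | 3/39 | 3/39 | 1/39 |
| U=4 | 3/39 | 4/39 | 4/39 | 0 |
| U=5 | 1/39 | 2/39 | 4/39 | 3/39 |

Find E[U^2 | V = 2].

191/11

P(V = 2) = 11/39.
Σ U^2·P over the event = 9·(3/39) + 16·(4/39) + 25·(4/39) = 191/39.
E[U^2 | V = 2] = (191/39) / (11/39) = 191/11.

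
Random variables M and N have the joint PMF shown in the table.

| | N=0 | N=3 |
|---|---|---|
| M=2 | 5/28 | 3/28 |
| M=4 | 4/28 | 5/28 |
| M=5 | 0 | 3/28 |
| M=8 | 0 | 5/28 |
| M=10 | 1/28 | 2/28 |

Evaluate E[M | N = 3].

P(N = 3) = 9/14.
Summing M·P(M=x,N=y) over the conditioning event gives 101/28.
E[M | N = 3] = (101/28) / (9/14) = 101/18.

101/18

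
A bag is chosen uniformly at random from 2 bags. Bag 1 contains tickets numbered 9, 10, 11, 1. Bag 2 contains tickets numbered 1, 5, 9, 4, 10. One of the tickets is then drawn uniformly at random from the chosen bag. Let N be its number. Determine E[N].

271/40

E[N | bag 1] = (9+10+11+1)/4 = 31/4.
E[N | bag 2] = (1+5+9+4+10)/5 = 29/5.
By the law of total expectation,
E[N] = (1/2)·(31/4) + (1/2)·(29/5) = 271/40.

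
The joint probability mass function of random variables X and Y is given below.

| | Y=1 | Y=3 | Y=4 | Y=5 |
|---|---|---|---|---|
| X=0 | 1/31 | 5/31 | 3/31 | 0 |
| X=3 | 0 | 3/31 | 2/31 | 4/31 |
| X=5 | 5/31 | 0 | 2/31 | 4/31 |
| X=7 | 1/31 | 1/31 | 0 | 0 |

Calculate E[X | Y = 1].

P(Y = 1) = 7/31.
Σ X·P over the event = 0·(1/31) + 5·(5/31) + 7·(1/31) = 32/31.
E[X | Y = 1] = (32/31) / (7/31) = 32/7.

32/7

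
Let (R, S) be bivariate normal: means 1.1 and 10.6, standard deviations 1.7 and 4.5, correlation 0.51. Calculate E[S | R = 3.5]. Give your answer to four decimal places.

The regression of S on R has slope ρ·σ_S/σ_R and passes through (μ_R, μ_S).
E[S | R=3.5] = 10.6 + (0.51)·(4.5/1.7)·(3.5 − (1.1)) = 10.6 + (1.35)·(2.4) = 13.8400.

13.8400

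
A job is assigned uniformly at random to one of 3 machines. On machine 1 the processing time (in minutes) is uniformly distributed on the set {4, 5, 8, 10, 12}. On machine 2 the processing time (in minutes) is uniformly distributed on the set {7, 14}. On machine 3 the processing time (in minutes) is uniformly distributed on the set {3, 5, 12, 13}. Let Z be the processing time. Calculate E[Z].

E[Z | machine 1] = (4+5+8+10+12)/5 = 39/5.
E[Z | machine 2] = (7+14)/2 = 21/2.
E[Z | machine 3] = (3+5+12+13)/4 = 33/4.
By the law of total expectation,
E[Z] = (1/3)·(39/5) + (1/3)·(21/2) + (1/3)·(33/4) = 177/20.

177/20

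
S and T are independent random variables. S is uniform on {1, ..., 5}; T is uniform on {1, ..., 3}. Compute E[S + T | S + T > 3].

P(S + T > 3) = 4/5.
Summing (S+T)·P(x,y) over outcomes with S + T > 3 gives 67/15.
E[S + T | S + T > 3] = (67/15) / (4/5) = 67/12.

67/12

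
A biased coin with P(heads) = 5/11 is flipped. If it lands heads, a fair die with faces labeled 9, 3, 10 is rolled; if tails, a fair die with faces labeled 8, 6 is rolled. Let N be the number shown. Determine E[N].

E[N | heads] = (9+3+10)/3 = 22/3.
E[N | tails] = (8+6)/2 = 7.
By the law of total expectation,
E[N] = (5/11)·(22/3) + (6/11)·(7) = 236/33.

236/33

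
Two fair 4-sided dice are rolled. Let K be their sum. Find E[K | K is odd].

5

P(K is odd) = 1/2.
Σ over the event: 3·1/8 + 5·1/4 + 7·1/8 = 5/2.
E[K | K is odd] = (5/2) / (1/2) = 5.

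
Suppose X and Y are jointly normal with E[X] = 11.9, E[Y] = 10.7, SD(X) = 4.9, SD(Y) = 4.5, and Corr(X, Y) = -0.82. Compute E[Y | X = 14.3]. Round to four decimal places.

8.8927

The regression of Y on X has slope ρ·σ_Y/σ_X and passes through (μ_X, μ_Y).
E[Y | X=14.3] = 10.7 + (-0.82)·(4.5/4.9)·(14.3 − (11.9)) = 10.7 + (-0.75306)·(2.4) = 8.8927.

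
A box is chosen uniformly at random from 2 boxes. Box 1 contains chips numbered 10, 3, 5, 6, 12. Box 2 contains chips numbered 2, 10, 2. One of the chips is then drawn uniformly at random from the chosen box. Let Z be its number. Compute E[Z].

89/15

E[Z | box 1] = (10+3+5+6+12)/5 = 36/5.
E[Z | box 2] = (2+10+2)/3 = 14/3.
By the law of total expectation,
E[Z] = (1/2)·(36/5) + (1/2)·(14/3) = 89/15.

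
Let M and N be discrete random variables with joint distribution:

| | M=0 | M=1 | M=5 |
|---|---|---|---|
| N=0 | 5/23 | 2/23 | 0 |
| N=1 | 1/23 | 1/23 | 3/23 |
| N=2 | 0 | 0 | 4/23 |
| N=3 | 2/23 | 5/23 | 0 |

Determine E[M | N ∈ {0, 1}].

P(N ∈ {0, 1}) = 12/23.
Σ M·P over the event = 0·(5/23) + 0·(1/23) + 1·(2/23) + 1·(1/23) + 5·(3/23) = 18/23.
E[M | N ∈ {0, 1}] = (18/23) / (12/23) = 3/2.

3/2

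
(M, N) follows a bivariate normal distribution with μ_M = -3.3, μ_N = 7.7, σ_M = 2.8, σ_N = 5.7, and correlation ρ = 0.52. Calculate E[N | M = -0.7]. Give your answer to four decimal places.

For a bivariate normal, E[N | M=x] = μ_N + ρ·(σ_N/σ_M)·(x − μ_M).
E[N | M=-0.7] = 7.7 + (0.52)·(5.7/2.8)·(-0.7 − (-3.3)) = 7.7 + (1.05857)·(2.6) = 10.4523.

10.4523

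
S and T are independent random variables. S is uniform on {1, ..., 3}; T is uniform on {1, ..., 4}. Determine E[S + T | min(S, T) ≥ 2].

Outcomes with min(S, T) ≥ 2: (2,2), (2,3), (2,4), (3,2), (3,3), (3,4), each with probability 1/12.
E[S + T | min(S, T) ≥ 2] = (4 + 5 + 6 + 5 + 6 + 7) / 6 = 11/2.

11/2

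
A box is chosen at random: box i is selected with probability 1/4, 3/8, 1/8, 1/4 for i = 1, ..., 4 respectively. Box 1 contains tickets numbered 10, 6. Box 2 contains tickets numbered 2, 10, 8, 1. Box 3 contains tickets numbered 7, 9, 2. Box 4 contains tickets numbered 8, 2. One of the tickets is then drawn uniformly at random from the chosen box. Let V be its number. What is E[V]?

191/32

E[V | box 1] = (10+6)/2 = 8.
E[V | box 2] = (2+10+8+1)/4 = 21/4.
E[V | box 3] = (7+9+2)/3 = 6.
E[V | box 4] = (8+2)/2 = 5.
E[V] = (1/4)·(8) + (3/8)·(21/4) + (1/8)·(6) + (1/4)·(5) = 191/32.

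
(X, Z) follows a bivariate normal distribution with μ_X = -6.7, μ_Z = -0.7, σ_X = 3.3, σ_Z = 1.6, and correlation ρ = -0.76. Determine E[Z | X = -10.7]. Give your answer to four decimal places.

0.7739

For a bivariate normal, E[Z | X=x] = μ_Z + ρ·(σ_Z/σ_X)·(x − μ_X).
E[Z | X=-10.7] = -0.7 + (-0.76)·(1.6/3.3)·(-10.7 − (-6.7)) = -0.7 + (-0.36848)·(-4) = 0.7739.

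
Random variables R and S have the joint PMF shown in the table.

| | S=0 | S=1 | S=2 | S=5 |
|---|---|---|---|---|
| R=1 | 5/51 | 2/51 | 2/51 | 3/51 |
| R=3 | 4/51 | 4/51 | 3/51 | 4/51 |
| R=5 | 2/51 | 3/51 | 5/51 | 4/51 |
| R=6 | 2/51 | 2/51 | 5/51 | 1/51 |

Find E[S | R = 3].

P(R = 3) = 5/17.
Σ S·P over the event = 0·(4/51) + 1·(4/51) + 2·(3/51) + 5·(4/51) = 10/17.
E[S | R = 3] = (10/17) / (5/17) = 2.

2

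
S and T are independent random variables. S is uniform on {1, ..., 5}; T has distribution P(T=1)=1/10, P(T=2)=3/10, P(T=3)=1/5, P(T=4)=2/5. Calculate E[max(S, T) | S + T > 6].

P(S + T > 6) = 19/50.
Summing max(S,T)·P(x,y) over outcomes with S + T > 6 gives 17/10.
E[max(S, T) | S + T > 6] = (17/10) / (19/50) = 85/19.

85/19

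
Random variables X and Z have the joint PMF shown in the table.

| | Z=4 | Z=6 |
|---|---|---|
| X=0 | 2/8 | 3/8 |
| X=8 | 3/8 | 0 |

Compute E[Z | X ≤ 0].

26/5

P(X ≤ 0) = 5/8.
Σ Z·P over the event = 4·(2/8) + 6·(3/8) = 13/4.
E[Z | X ≤ 0] = (13/4) / (5/8) = 26/5.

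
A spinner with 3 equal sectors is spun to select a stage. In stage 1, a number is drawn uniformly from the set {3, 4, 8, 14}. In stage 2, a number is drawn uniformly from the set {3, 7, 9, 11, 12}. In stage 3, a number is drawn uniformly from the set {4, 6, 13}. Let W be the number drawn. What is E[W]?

E[W | stage 1] = (3+4+8+14)/4 = 29/4.
E[W | stage 2] = (3+7+9+11+12)/5 = 42/5.
E[W | stage 3] = (4+6+13)/3 = 23/3.
E[W] = (1/3)·(29/4) + (1/3)·(42/5) + (1/3)·(23/3) = 1399/180.

1399/180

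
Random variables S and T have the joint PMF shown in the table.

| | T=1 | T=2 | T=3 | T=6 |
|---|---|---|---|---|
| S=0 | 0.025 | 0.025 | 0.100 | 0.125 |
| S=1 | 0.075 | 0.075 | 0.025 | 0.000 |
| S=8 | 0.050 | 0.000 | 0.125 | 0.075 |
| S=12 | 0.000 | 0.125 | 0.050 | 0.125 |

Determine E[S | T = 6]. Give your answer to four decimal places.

6.4615

P(T = 6) = 0.325.
Σ S·P over the event = 0·(0.125) + 8·(0.075) + 12·(0.125) = 2.100.
E[S | T = 6] = (2.100) / (0.325) = 6.4615.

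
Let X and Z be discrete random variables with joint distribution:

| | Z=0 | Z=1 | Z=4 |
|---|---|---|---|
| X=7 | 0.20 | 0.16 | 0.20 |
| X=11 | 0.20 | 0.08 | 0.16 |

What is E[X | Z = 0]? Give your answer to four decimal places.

P(Z = 0) = 0.40.
Σ X·P over the event = 7·(0.20) + 11·(0.20) = 3.60.
E[X | Z = 0] = (3.60) / (0.40) = 9.0000.

9.0000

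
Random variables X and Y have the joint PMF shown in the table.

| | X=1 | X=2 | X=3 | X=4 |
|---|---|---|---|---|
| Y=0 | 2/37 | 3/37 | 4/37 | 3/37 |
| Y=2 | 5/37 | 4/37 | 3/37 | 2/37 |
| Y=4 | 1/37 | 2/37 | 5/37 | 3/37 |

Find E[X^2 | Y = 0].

49/6

P(Y = 0) = 12/37.
Σ X^2·P over the event = 1·(2/37) + 4·(3/37) + 9·(4/37) + 16·(3/37) = 98/37.
E[X^2 | Y = 0] = (98/37) / (12/37) = 49/6.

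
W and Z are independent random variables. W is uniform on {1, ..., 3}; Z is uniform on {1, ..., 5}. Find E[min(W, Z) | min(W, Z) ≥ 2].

Outcomes with min(W, Z) ≥ 2: (2,2), (2,3), (2,4), (2,5), (3,2), (3,3), (3,4), (3,5), each with probability 1/15.
E[min(W, Z) | min(W, Z) ≥ 2] = (2 + 2 + 2 + 2 + 2 + 3 + 3 + 3) / 8 = 19/8.

19/8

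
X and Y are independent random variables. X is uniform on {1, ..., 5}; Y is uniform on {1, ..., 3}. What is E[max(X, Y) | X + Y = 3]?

Outcomes with X + Y = 3: (1,2), (2,1), each with probability 1/15.
E[max(X, Y) | X + Y = 3] = (2 + 2) / 2 = 2.

2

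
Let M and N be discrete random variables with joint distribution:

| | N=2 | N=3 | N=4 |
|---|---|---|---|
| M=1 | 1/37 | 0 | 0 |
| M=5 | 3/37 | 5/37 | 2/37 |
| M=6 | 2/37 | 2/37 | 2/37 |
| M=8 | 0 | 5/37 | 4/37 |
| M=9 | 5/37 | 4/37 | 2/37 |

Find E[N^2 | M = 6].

P(M = 6) = 6/37.
Σ N^2·P over the event = 4·(2/37) + 9·(2/37) + 16·(2/37) = 58/37.
E[N^2 | M = 6] = (58/37) / (6/37) = 29/3.

29/3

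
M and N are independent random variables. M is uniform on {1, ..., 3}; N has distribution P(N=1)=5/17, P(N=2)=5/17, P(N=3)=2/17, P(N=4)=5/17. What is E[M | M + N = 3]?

P(M + N = 3) = 10/51.
Summing M·P(x,y) over outcomes with M + N = 3 gives 5/17.
E[M | M + N = 3] = (5/17) / (10/51) = 3/2.

3/2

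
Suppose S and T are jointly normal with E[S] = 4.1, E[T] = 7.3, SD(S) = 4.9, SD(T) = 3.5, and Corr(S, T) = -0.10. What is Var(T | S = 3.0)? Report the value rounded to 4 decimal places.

12.1275

Var(T | S=x) = (1 − ρ²)·σ_T².
Var(T | S=3.0) = (3.5)²·(1 − (-0.10)²) = 12.25·0.99 = 12.1275.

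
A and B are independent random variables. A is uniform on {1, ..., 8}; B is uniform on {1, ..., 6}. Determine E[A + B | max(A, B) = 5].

70/9

Outcomes with max(A, B) = 5: (1,5), (2,5), (3,5), (4,5), (5,1), (5,2), (5,3), (5,4), (5,5), each with probability 1/48.
E[A + B | max(A, B) = 5] = (6 + 7 + 8 + 9 + 6 + 7 + 8 + 9 + 10) / 9 = 70/9.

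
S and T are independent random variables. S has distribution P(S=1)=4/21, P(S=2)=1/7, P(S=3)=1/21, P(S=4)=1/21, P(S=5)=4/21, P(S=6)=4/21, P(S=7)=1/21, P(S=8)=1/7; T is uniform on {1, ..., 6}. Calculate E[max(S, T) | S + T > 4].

P(S + T > 4) = 107/126.
Summing max(S,T)·P(x,y) over outcomes with S + T > 4 gives 44/9.
E[max(S, T) | S + T > 4] = (44/9) / (107/126) = 616/107.

616/107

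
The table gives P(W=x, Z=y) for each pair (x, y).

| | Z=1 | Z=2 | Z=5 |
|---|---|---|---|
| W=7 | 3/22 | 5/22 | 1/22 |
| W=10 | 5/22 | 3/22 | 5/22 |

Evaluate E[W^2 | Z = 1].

P(Z = 1) = 4/11.
Σ W^2·P over the event = 49·(3/22) + 100·(5/22) = 647/22.
E[W^2 | Z = 1] = (647/22) / (4/11) = 647/8.

647/8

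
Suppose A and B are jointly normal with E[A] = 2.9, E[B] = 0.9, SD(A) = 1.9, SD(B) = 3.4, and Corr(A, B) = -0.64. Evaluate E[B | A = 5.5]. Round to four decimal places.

The regression of B on A has slope ρ·σ_B/σ_A and passes through (μ_A, μ_B).
E[B | A=5.5] = 0.9 + (-0.64)·(3.4/1.9)·(5.5 − (2.9)) = 0.9 + (-1.14526)·(2.6) = -2.0777.

-2.0777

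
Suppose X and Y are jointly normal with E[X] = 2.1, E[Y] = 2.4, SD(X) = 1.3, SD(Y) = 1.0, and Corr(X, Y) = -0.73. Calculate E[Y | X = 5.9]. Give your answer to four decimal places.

The regression of Y on X has slope ρ·σ_Y/σ_X and passes through (μ_X, μ_Y).
E[Y | X=5.9] = 2.4 + (-0.73)·(1.0/1.3)·(5.9 − (2.1)) = 2.4 + (-0.561538)·(3.8) = 0.2662.

0.2662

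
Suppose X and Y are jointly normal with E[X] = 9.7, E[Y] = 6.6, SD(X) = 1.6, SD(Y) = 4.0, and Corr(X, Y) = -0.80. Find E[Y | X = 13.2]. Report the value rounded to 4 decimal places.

-0.4000

For a bivariate normal, E[Y | X=x] = μ_Y + ρ·(σ_Y/σ_X)·(x − μ_X).
E[Y | X=13.2] = 6.6 + (-0.80)·(4.0/1.6)·(13.2 − (9.7)) = 6.6 + (-2)·(3.5) = -0.4000.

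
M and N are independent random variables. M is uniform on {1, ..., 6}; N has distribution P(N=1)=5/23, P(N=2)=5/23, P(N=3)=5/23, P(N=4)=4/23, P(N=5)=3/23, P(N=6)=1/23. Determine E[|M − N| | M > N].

170/71

P(M > N) = 71/138.
Summing |M−N|·P(x,y) over outcomes with M > N gives 85/69.
E[|M − N| | M > N] = (85/69) / (71/138) = 170/71.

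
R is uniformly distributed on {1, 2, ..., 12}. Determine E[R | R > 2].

Given R > 2, R is equally likely to be any of {3, 4, 5, 6, 7, 8, 9, 10, 11, 12}.
E[R | R > 2] = (3 + 4 + 5 + 6 + 7 + 8 + 9 + 10 + 11 + 12) / 10 = 15/2.

15/2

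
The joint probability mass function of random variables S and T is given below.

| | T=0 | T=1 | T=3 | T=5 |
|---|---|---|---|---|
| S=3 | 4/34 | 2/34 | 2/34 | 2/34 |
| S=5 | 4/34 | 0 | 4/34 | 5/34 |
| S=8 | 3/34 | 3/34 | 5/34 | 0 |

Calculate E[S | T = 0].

56/11

P(T = 0) = 11/34.
Σ S·P over the event = 3·(4/34) + 5·(4/34) + 8·(3/34) = 28/17.
E[S | T = 0] = (28/17) / (11/34) = 56/11.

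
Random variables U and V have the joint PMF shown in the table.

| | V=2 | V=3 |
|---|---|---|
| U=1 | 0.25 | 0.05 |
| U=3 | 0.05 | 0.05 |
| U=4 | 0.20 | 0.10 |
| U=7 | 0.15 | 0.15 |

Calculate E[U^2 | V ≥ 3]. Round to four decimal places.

P(V ≥ 3) = 0.35.
Σ U^2·P over the event = 1·(0.05) + 9·(0.05) + 16·(0.10) + 49·(0.15) = 9.45.
E[U^2 | V ≥ 3] = (9.45) / (0.35) = 27.0000.

27.0000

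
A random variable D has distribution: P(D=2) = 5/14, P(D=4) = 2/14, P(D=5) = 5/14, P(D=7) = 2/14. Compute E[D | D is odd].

P(D is odd) = 1/2.
Σ over the event: 5·5/14 + 7·1/7 = 39/14.
E[D | D is odd] = (39/14) / (1/2) = 39/7.

39/7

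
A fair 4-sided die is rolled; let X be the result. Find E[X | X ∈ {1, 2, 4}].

7/3

P(X ∈ {1, 2, 4}) = 3/4.
Σ over the event: 1·1/4 + 2·1/4 + 4·1/4 = 7/4.
E[X | X ∈ {1, 2, 4}] = (7/4) / (3/4) = 7/3.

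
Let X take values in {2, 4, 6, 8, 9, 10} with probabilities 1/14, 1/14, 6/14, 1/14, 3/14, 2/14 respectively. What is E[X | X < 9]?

50/9

P(X < 9) = 9/14.
Σ over the event: 2·1/14 + 4·1/14 + 6·3/7 + 8·1/14 = 25/7.
E[X | X < 9] = (25/7) / (9/14) = 50/9.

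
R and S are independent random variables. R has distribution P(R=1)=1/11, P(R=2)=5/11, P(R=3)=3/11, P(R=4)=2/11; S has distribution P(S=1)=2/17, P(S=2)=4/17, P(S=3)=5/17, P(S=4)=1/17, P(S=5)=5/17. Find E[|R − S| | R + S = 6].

P(R + S = 6) = 3/17.
Summing |R−S|·P(x,y) over outcomes with R + S = 6 gives 46/187.
E[|R − S| | R + S = 6] = (46/187) / (3/17) = 46/33.

46/33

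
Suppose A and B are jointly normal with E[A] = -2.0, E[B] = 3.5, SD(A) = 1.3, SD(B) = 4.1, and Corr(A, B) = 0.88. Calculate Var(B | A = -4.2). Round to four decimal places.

For a bivariate normal, Var(B | A=x) = σ_B²(1 − ρ²).
Var(B | A=-4.2) = (4.1)²·(1 − (0.88)²) = 16.81·0.2256 = 3.7923.

3.7923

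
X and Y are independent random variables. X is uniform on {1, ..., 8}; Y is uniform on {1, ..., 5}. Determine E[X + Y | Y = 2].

P(Y = 2) = 1/5.
Summing (X+Y)·P(x,y) over outcomes with Y = 2 gives 13/10.
E[X + Y | Y = 2] = (13/10) / (1/5) = 13/2.

13/2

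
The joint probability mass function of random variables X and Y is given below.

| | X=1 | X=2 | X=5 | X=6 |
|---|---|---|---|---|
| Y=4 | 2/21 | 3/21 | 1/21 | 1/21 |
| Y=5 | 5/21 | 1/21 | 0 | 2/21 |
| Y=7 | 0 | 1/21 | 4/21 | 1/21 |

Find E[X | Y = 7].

14/3

P(Y = 7) = 2/7.
Σ X·P over the event = 2·(1/21) + 5·(4/21) + 6·(1/21) = 4/3.
E[X | Y = 7] = (4/3) / (2/7) = 14/3.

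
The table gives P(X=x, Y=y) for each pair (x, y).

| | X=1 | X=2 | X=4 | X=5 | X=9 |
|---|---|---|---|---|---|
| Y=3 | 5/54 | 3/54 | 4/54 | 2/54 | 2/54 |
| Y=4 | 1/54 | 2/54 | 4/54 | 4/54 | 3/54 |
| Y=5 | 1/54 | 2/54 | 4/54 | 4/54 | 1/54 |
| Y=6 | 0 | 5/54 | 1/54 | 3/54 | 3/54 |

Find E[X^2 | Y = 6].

59/2

P(Y = 6) = 2/9.
Summing X^2·P(X=x,Y=y) over the conditioning event gives 59/9.
E[X^2 | Y = 6] = (59/9) / (2/9) = 59/2.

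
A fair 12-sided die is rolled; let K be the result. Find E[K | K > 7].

10

Given K > 7, K is equally likely to be any of {8, 9, 10, 11, 12}.
E[K | K > 7] = (8 + 9 + 10 + 11 + 12) / 5 = 10.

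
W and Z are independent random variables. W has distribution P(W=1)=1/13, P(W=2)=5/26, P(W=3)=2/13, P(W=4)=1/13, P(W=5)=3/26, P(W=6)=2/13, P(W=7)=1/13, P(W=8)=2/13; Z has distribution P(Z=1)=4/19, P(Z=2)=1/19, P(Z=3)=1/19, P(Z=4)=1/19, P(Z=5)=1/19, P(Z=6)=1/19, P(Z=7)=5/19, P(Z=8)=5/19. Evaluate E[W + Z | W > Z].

1476/179

P(W > Z) = 179/494.
Summing (W+Z)·P(x,y) over outcomes with W > Z gives 738/247.
E[W + Z | W > Z] = (738/247) / (179/494) = 1476/179.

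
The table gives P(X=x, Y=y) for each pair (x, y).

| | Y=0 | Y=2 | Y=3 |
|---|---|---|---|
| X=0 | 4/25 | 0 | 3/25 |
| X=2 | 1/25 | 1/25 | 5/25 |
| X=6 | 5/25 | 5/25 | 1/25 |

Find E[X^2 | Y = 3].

P(Y = 3) = 9/25.
Summing X^2·P(X=x,Y=y) over the conditioning event gives 56/25.
E[X^2 | Y = 3] = (56/25) / (9/25) = 56/9.

56/9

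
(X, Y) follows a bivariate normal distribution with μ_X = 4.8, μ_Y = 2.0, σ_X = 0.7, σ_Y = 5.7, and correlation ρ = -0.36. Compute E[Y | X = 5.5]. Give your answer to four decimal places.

-0.0520

The regression of Y on X has slope ρ·σ_Y/σ_X and passes through (μ_X, μ_Y).
E[Y | X=5.5] = 2.0 + (-0.36)·(5.7/0.7)·(5.5 − (4.8)) = 2.0 + (-2.9314)·(0.7) = -0.0520.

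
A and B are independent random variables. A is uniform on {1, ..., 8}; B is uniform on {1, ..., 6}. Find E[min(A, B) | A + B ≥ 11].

49/10

P(A + B ≥ 11) = 5/24.
Summing min(A,B)·P(x,y) over outcomes with A + B ≥ 11 gives 49/48.
E[min(A, B) | A + B ≥ 11] = (49/48) / (5/24) = 49/10.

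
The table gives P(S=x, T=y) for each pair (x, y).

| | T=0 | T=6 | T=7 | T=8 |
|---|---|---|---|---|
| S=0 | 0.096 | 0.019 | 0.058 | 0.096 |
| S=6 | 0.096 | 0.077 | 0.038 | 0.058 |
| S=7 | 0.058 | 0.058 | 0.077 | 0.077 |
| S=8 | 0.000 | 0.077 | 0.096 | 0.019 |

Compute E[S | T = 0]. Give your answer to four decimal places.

P(T = 0) = 0.250.
Σ S·P over the event = 0·(0.096) + 6·(0.096) + 7·(0.058) = 0.982.
E[S | T = 0] = (0.982) / (0.250) = 3.9280.

3.9280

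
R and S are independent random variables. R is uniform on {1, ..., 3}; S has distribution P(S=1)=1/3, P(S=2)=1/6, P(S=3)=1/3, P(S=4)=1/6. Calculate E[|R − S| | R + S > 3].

P(R + S > 3) = 13/18.
Summing |R−S|·P(x,y) over outcomes with R + S > 3 gives 17/18.
E[|R − S| | R + S > 3] = (17/18) / (13/18) = 17/13.

17/13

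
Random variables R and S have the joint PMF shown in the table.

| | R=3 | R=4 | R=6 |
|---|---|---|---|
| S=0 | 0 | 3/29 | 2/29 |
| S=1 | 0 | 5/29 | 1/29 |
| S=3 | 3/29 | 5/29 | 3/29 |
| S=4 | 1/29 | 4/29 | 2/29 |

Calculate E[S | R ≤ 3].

13/4

P(R ≤ 3) = 4/29.
Σ S·P over the event = 3·(3/29) + 4·(1/29) = 13/29.
E[S | R ≤ 3] = (13/29) / (4/29) = 13/4.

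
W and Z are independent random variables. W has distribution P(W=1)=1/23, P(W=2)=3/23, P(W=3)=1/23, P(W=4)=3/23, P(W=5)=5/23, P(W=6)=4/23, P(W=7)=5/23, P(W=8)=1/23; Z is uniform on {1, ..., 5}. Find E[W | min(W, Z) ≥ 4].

52/9

P(min(W, Z) ≥ 4) = 36/115.
Summing W·P(x,y) over outcomes with min(W, Z) ≥ 4 gives 208/115.
E[W | min(W, Z) ≥ 4] = (208/115) / (36/115) = 52/9.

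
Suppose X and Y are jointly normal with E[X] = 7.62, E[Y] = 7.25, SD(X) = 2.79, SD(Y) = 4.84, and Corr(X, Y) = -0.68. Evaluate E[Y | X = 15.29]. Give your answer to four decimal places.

For a bivariate normal, E[Y | X=x] = μ_Y + ρ·(σ_Y/σ_X)·(x − μ_X).
E[Y | X=15.29] = 7.25 + (-0.68)·(4.84/2.79)·(15.29 − (7.62)) = 7.25 + (-1.179642)·(7.67) = -1.7979.

-1.7979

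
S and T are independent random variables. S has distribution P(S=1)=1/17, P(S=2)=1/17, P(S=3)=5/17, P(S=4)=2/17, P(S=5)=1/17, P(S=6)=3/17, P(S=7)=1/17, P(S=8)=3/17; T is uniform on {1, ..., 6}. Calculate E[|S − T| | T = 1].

63/17

P(T = 1) = 1/6.
Summing |S−T|·P(x,y) over outcomes with T = 1 gives 21/34.
E[|S − T| | T = 1] = (21/34) / (1/6) = 63/17.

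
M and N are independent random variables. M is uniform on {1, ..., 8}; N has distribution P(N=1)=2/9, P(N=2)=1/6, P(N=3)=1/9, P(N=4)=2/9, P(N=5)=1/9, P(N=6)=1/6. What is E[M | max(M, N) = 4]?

76/25

P(max(M, N) = 4) = 25/144.
Summing M·P(x,y) over outcomes with max(M, N) = 4 gives 19/36.
E[M | max(M, N) = 4] = (19/36) / (25/144) = 76/25.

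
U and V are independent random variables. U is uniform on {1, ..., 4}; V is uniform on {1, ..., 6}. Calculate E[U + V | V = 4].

Outcomes with V = 4: (1,4), (2,4), (3,4), (4,4), each with probability 1/24.
E[U + V | V = 4] = (5 + 6 + 7 + 8) / 4 = 13/2.

13/2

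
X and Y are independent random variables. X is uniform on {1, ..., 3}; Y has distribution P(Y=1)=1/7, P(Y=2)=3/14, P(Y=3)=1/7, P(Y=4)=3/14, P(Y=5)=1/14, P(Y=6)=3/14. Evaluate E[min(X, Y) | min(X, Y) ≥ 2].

19/8

P(min(X, Y) ≥ 2) = 4/7.
Summing min(X,Y)·P(x,y) over outcomes with min(X, Y) ≥ 2 gives 19/14.
E[min(X, Y) | min(X, Y) ≥ 2] = (19/14) / (4/7) = 19/8.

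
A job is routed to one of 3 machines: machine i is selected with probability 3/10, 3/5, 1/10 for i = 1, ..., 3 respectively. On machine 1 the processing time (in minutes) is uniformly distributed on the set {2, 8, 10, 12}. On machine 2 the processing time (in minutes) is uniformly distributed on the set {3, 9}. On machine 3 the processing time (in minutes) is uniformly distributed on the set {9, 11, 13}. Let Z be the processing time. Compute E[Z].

E[Z | machine 1] = (2+8+10+12)/4 = 8.
E[Z | machine 2] = (3+9)/2 = 6.
E[Z | machine 3] = (9+11+13)/3 = 11.
By the law of total expectation,
E[Z] = (3/10)·(8) + (3/5)·(6) + (1/10)·(11) = 71/10.

71/10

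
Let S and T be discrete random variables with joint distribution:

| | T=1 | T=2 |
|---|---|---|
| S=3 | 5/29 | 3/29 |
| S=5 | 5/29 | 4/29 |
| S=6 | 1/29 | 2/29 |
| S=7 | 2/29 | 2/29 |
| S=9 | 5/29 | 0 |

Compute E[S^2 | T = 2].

P(T = 2) = 11/29.
Summing S^2·P(S=x,T=y) over the conditioning event gives 297/29.
E[S^2 | T = 2] = (297/29) / (11/29) = 27.

27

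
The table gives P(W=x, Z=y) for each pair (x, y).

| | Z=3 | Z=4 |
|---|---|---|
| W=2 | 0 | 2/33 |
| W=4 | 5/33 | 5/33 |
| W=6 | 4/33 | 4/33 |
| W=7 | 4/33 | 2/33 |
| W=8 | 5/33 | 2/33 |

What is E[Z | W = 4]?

P(W = 4) = 10/33.
Σ Z·P over the event = 3·(5/33) + 4·(5/33) = 35/33.
E[Z | W = 4] = (35/33) / (10/33) = 7/2.

7/2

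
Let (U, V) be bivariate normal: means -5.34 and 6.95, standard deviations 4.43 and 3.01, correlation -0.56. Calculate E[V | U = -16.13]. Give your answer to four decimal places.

The regression of V on U has slope ρ·σ_V/σ_U and passes through (μ_U, μ_V).
E[V | U=-16.13] = 6.95 + (-0.56)·(3.01/4.43)·(-16.13 − (-5.34)) = 6.95 + (-0.3805)·(-10.79) = 11.0556.

11.0556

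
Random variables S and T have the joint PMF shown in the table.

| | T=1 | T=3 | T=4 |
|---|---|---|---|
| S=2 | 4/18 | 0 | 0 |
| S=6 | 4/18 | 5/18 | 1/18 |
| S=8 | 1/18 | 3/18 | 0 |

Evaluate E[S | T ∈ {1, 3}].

P(T ∈ {1, 3}) = 17/18.
Σ S·P over the event = 2·(4/18) + 6·(4/18) + 6·(5/18) + 8·(1/18) + 8·(3/18) = 47/9.
E[S | T ∈ {1, 3}] = (47/9) / (17/18) = 94/17.

94/17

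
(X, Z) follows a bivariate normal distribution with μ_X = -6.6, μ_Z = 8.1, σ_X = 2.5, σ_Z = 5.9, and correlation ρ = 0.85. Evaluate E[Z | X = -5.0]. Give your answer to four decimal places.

11.3096

For a bivariate normal, E[Z | X=x] = μ_Z + ρ·(σ_Z/σ_X)·(x − μ_X).
E[Z | X=-5.0] = 8.1 + (0.85)·(5.9/2.5)·(-5.0 − (-6.6)) = 8.1 + (2.006)·(1.6) = 11.3096.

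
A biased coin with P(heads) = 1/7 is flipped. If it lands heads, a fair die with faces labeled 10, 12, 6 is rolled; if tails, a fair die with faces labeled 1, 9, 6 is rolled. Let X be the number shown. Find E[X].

124/21

E[X | heads] = (10+12+6)/3 = 28/3.
E[X | tails] = (1+9+6)/3 = 16/3.
E[X] = (1/7)·(28/3) + (6/7)·(16/3) = 124/21.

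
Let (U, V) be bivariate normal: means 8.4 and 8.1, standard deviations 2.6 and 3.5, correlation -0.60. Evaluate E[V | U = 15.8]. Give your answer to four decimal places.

2.1231

For a bivariate normal, E[V | U=x] = μ_V + ρ·(σ_V/σ_U)·(x − μ_U).
E[V | U=15.8] = 8.1 + (-0.60)·(3.5/2.6)·(15.8 − (8.4)) = 8.1 + (-0.80769)·(7.4) = 2.1231.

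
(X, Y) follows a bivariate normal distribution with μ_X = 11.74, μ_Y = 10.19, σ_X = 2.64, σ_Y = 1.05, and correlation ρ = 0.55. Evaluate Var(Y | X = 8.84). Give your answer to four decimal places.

0.7690

Var(Y | X=x) = (1 − ρ²)·σ_Y².
Var(Y | X=8.84) = (1.05)²·(1 − (0.55)²) = 1.1025·0.6975 = 0.7690.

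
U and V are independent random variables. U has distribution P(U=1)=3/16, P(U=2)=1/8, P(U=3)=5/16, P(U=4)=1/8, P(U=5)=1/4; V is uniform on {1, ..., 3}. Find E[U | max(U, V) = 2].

11/7

P(max(U, V) = 2) = 7/48.
Summing U·P(x,y) over outcomes with max(U, V) = 2 gives 11/48.
E[U | max(U, V) = 2] = (11/48) / (7/48) = 11/7.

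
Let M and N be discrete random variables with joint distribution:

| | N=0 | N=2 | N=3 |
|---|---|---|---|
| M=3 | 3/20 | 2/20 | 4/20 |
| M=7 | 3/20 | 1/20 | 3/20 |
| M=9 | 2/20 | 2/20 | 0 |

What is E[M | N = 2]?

P(N = 2) = 1/4.
Σ M·P over the event = 3·(2/20) + 7·(1/20) + 9·(2/20) = 31/20.
E[M | N = 2] = (31/20) / (1/4) = 31/5.

31/5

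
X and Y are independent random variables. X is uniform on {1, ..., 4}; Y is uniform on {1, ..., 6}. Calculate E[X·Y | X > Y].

35/6

P(X > Y) = 1/4.
Summing XY·P(x,y) over outcomes with X > Y gives 35/24.
E[X·Y | X > Y] = (35/24) / (1/4) = 35/6.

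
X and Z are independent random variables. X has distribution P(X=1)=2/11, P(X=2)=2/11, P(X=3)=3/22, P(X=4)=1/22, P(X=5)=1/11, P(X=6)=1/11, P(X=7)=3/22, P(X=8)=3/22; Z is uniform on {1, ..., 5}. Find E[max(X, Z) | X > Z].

P(X > Z) = 61/110.
Summing max(X,Z)·P(x,y) over outcomes with X > Z gives 33/10.
E[max(X, Z) | X > Z] = (33/10) / (61/110) = 363/61.

363/61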